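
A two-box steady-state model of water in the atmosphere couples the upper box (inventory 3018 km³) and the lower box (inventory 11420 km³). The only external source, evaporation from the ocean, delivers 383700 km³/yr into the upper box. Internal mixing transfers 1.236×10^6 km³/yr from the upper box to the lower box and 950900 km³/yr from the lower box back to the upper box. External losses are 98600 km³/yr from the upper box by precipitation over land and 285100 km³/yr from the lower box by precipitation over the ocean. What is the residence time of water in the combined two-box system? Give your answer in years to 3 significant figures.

0.0376 yr

Treat the two boxes together as one reservoir: the mixing fluxes between them are internal recycling, so τ = ΣM / Σ(external losses).
M_total = 3018 + 11420 = 14438 km³.
ΣF_external_out = 98600 + 285100 = 383700 km³/yr.
τ = M_total / ΣF_ext = 14438 / 383700 = 0.03763 yr.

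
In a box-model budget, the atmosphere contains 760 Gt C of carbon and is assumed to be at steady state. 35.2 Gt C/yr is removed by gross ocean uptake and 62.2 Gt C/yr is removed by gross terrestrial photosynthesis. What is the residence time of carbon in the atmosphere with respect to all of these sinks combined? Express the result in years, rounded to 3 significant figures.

7.80 yr

Total removal flux = 35.2 + 62.2 = 97.400 Gt C/yr.
τ = M / ΣF_out = 760 / 97.400 = 7.803 yr.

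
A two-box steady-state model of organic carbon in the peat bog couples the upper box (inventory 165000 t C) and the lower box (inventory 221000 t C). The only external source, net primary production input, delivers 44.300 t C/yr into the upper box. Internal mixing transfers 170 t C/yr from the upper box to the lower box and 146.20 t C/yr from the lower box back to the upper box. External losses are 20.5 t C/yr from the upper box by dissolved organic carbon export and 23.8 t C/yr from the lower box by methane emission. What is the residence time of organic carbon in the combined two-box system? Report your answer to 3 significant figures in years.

8710 yr

For the system as a whole, the A↔B exchange is internal and contributes nothing to the throughput; only the external sinks remove mass.
M_total = 165000 + 221000 = 386000 t C.
ΣF_external_out = 20.5 + 23.8 = 44.300 t C/yr.
τ = M_total / ΣF_ext = 386000 / 44.300 = 8713 yr.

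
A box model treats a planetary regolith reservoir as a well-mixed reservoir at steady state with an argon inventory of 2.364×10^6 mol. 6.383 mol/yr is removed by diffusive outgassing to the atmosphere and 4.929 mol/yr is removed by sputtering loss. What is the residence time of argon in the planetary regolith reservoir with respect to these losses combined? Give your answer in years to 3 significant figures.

209000 yr

Total removal = 6.383 + 4.929 = 11.312 mol/yr.
τ = M / ΣF_out = 2.364×10^6 / 11.312 = 209000 yr.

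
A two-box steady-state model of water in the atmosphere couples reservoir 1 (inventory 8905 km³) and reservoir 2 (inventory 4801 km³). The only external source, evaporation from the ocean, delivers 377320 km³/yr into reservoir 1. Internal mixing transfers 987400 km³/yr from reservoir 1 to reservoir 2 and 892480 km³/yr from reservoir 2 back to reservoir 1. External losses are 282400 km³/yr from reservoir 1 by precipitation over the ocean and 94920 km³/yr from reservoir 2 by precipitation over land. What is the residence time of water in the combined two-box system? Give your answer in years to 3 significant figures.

0.0363 yr

For the system as a whole, the A↔B exchange is internal and contributes nothing to the throughput; only the external sinks remove mass.
M_total = 8905 + 4801 = 13706 km³.
ΣF_external_out = 282400 + 94920 = 377320 km³/yr.
τ = M_total / ΣF_ext = 13706 / 377320 = 0.03632 yr.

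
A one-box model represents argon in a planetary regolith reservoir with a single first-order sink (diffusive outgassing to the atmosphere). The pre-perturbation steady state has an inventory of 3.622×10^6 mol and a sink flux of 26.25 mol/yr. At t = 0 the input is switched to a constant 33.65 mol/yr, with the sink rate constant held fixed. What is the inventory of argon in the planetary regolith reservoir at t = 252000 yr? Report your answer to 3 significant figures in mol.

4.48×10^6 mol

The sink rate constant is k = F₀/M₀ = 26.25/3.622×10^6 = 7.247×10^-6 yr⁻¹.
Solving dM/dt = F₁ − kM with M(0) = M₀ gives M(t) = F₁/k + (M₀ − F₁/k)·e^(−kt).
F₁/k = 33.65/7.247×10^-6 = 4.6431×10^6 mol; kt = 7.247×10^-6 × 252000 = 1.826, e^(−kt) = 0.1610.
M(252000) = 4.6431×10^6 + (3.622×10^6 − 4.6431×10^6) × 0.1610 = 4.6431×10^6 − 164400 = 4.4787×10^6 mol.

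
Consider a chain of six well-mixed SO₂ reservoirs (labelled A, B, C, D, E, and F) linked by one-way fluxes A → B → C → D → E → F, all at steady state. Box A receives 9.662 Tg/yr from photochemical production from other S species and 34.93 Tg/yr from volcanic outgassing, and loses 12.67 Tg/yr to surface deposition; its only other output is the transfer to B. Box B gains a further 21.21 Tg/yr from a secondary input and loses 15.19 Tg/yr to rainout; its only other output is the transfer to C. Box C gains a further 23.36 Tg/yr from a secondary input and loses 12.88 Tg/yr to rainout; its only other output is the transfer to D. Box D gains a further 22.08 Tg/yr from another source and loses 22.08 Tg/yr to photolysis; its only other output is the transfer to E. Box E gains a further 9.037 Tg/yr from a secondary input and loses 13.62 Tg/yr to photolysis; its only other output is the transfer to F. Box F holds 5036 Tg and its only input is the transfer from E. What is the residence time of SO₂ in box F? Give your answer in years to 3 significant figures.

115 yr

Box A: F(A→B) = (9.662 + 34.93) − 12.67 = 31.922 Tg/yr.
Box B: F(B→C) = (31.922 + 21.21) − 15.19 = 37.942 Tg/yr.
Box C: F(C→D) = (37.942 + 23.36) − 12.88 = 48.422 Tg/yr.
Box D: F(D→E) = (48.422 + 22.08) − 22.08 = 48.422 Tg/yr.
Box E: F(E→F) = (48.422 + 9.037) − 13.62 = 43.839 Tg/yr.
Box F throughput = its input = 43.839 Tg/yr; τ = 5036 / 43.839 = 114.9 yr.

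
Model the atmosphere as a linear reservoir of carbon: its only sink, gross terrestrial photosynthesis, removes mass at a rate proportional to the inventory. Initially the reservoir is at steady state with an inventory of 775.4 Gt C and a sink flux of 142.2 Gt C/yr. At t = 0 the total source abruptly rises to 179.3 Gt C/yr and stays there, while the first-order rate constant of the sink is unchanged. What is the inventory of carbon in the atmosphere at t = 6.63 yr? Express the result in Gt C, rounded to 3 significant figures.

918 Gt C

τ = M₀/F₀ = 775.4/142.2 = 5.453 yr; rate constant k = 1/τ.
New steady state M_∞ = F₁/k = F₁·τ = 179.3 × 5.453 = 977.70 Gt C.
M(t) = M_∞ + (M₀ − M_∞)·e^(−t/τ); t/τ = 6.63/5.453 = 1.216, so e^(−t/τ) = 0.2965.
M(t) = 977.70 − 202.3 × 0.2965 = 917.73 Gt C.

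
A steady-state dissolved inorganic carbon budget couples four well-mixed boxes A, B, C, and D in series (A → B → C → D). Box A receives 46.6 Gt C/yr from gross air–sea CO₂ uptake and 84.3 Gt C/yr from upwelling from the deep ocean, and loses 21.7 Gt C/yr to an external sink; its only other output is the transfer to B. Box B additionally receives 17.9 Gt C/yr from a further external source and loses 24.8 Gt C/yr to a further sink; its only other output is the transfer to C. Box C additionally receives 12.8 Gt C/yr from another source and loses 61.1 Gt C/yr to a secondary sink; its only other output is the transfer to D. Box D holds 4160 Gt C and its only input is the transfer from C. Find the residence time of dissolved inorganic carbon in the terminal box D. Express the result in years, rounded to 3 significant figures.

77.0 yr

Box A: F(A→B) = (46.6 + 84.3) − 21.7 = 109.20 Gt C/yr.
Box B: F(B→C) = (109.20 + 17.9) − 24.8 = 102.30 Gt C/yr.
Box C: F(C→D) = (102.30 + 12.8) − 61.1 = 54.000 Gt C/yr.
Box D throughput = its input = 54.000 Gt C/yr; τ = 4160 / 54.000 = 77.04 yr.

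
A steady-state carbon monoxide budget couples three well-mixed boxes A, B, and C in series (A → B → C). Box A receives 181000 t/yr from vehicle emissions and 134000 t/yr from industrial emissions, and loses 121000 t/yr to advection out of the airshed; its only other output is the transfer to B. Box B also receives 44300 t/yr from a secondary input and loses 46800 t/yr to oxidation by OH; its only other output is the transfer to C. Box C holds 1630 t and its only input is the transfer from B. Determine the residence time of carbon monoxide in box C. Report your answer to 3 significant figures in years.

Box A: F(A→B) = (181000 + 134000) − 121000 = 194000 t/yr.
Box B: F(B→C) = (194000 + 44300) − 46800 = 191500 t/yr.
Box C throughput = its input = 191500 t/yr; τ = 1630 / 191500 = 0.008512 yr.

0.00851 yr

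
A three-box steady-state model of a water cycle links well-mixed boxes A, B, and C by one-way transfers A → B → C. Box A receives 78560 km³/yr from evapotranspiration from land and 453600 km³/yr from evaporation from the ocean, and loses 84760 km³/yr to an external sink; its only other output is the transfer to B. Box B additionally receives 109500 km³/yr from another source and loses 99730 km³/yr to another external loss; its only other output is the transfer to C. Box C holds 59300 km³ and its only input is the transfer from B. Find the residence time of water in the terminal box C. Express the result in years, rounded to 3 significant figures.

0.130 yr

Box A: F(A→B) = (78560 + 453600) − 84760 = 447400 km³/yr.
Box B: F(B→C) = (447400 + 109500) − 99730 = 457170 km³/yr.
Box C throughput = its input = 457170 km³/yr; τ = 59300 / 457170 = 0.1297 yr.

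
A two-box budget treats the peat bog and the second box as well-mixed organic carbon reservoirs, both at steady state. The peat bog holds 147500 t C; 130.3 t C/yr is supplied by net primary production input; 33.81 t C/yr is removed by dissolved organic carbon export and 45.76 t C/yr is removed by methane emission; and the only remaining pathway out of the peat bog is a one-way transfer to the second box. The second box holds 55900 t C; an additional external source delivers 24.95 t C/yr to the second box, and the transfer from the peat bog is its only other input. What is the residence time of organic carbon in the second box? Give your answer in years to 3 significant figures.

Balance the peat bog: ΣF_in = 130.30 t C/yr.
Transfer to the second box = ΣF_in − (33.81 + 45.76) = 50.730 t C/yr.
Total input to the second box = 50.730 + 24.95 = 75.680 t C/yr; at steady state this equals its total output.
τ = M / F = 55900 / 75.680 = 738.6 yr.

739 yr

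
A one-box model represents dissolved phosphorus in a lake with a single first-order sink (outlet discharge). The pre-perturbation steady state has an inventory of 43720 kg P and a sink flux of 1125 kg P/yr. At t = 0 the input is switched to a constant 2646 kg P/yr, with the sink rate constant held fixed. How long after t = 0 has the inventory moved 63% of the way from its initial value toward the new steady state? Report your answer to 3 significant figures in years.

τ = M₀/F₀ = 43720/1125 = 38.86 yr.
The remaining gap fraction is e^(−t/τ); 63% covered ⇒ e^(−t/τ) = 0.370.
t = −τ ln(0.370) = 38.86 × 0.9943 = 38.64 yr.

38.6 yr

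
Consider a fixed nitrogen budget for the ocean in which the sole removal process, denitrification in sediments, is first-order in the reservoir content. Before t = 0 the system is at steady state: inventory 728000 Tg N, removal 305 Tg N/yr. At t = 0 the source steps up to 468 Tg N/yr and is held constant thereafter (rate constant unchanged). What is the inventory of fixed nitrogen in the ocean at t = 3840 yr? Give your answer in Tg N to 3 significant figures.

1.04×10^6 Tg N

The sink rate constant is k = F₀/M₀ = 305/728000 = 0.0004190 yr⁻¹.
Solving dM/dt = F₁ − kM with M(0) = M₀ gives M(t) = F₁/k + (M₀ − F₁/k)·e^(−kt).
F₁/k = 468/0.0004190 = 1.1171×10^6 Tg N; kt = 0.0004190 × 3840 = 1.609, e^(−kt) = 0.2001.
M(3840) = 1.1171×10^6 + (728000 − 1.1171×10^6) × 0.2001 = 1.1171×10^6 − 77860 = 1.0392×10^6 Tg N.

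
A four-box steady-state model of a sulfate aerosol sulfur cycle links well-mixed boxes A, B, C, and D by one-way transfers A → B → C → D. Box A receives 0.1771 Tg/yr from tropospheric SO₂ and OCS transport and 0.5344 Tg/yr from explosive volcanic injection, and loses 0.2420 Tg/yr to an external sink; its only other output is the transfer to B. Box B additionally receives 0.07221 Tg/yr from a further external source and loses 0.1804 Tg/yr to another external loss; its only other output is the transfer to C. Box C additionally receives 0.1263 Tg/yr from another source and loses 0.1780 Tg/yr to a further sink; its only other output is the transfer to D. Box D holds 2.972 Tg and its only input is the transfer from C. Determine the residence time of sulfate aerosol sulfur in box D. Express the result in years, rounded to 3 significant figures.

Box A: F(A→B) = (0.1771 + 0.5344) − 0.2420 = 0.46950 Tg/yr.
Box B: F(B→C) = (0.46950 + 0.07221) − 0.1804 = 0.36131 Tg/yr.
Box C: F(C→D) = (0.36131 + 0.1263) − 0.1780 = 0.30961 Tg/yr.
Box D throughput = its input = 0.30961 Tg/yr; τ = 2.972 / 0.30961 = 9.599 yr.

9.60 yr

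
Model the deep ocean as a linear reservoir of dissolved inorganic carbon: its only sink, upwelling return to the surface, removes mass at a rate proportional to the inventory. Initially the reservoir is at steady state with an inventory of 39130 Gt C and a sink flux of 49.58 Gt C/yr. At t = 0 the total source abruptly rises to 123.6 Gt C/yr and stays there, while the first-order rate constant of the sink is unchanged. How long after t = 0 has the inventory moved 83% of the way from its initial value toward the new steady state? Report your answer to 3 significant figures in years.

1400 yr

τ = M₀/F₀ = 39130/49.58 = 789.2 yr.
The remaining gap fraction is e^(−t/τ); 83% covered ⇒ e^(−t/τ) = 0.170.
t = −τ ln(0.170) = 789.2 × 1.772 = 1398 yr.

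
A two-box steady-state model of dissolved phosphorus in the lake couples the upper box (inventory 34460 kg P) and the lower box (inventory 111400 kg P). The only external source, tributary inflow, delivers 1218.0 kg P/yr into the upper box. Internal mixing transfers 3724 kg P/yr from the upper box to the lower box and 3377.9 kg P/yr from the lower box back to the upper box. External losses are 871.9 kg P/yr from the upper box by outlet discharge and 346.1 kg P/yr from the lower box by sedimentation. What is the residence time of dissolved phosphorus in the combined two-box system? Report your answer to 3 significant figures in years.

Treat the two boxes together as one reservoir: the mixing fluxes between them are internal recycling, so τ = ΣM / Σ(external losses).
M_total = 34460 + 111400 = 145860 kg P.
ΣF_external_out = 871.9 + 346.1 = 1218.0 kg P/yr.
τ = M_total / ΣF_ext = 145860 / 1218.0 = 119.8 yr.

120 yr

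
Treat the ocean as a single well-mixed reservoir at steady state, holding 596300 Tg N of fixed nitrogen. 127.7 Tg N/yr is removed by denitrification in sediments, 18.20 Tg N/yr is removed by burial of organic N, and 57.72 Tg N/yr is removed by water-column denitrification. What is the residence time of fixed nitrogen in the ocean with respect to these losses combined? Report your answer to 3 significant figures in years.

2930 yr

Total removal = 127.7 + 18.20 + 57.72 = 203.62 Tg N/yr.
τ = M / ΣF_out = 596300 / 203.62 = 2928 yr.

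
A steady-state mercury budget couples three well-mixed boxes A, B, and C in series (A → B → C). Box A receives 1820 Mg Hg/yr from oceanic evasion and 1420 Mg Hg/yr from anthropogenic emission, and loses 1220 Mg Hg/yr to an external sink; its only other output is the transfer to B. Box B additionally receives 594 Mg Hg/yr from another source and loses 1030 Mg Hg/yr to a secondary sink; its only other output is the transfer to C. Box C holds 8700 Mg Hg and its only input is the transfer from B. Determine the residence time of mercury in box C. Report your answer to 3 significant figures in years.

5.49 yr

Box A: F(A→B) = (1820 + 1420) − 1220 = 2020.0 Mg Hg/yr.
Box B: F(B→C) = (2020.0 + 594) − 1030 = 1584.0 Mg Hg/yr.
Box C throughput = its input = 1584.0 Mg Hg/yr; τ = 8700 / 1584.0 = 5.492 yr.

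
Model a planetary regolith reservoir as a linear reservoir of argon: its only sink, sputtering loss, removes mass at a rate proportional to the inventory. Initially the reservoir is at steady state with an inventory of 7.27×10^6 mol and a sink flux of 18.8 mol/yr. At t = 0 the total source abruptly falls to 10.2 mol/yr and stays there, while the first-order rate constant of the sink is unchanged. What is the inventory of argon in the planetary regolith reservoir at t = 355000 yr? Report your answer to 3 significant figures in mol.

5.27×10^6 mol

The sink rate constant is k = F₀/M₀ = 18.8/7.27×10^6 = 2.586×10^-6 yr⁻¹.
Solving dM/dt = F₁ − kM with M(0) = M₀ gives M(t) = F₁/k + (M₀ − F₁/k)·e^(−kt).
F₁/k = 10.2/2.586×10^-6 = 3.9444×10^6 mol; kt = 2.586×10^-6 × 355000 = 0.9180, e^(−kt) = 0.3993.
M(355000) = 3.9444×10^6 + (7.27×10^6 − 3.9444×10^6) × 0.3993 = 3.9444×10^6 + 1.328×10^6 = 5.2723×10^6 mol.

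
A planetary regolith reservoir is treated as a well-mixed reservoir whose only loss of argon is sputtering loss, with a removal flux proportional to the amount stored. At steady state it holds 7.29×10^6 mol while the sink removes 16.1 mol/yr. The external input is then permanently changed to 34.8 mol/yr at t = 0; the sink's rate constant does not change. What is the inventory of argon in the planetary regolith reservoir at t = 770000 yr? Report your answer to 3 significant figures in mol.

1.42×10^7 mol

τ = M₀/F₀ = 7.29×10^6/16.1 = 452800 yr; rate constant k = 1/τ.
New steady state M_∞ = F₁/k = F₁·τ = 34.8 × 452800 = 1.5757×10^7 mol.
M(t) = M_∞ + (M₀ − M_∞)·e^(−t/τ); t/τ = 770000/452800 = 1.701, so e^(−t/τ) = 0.1826.
M(t) = 1.5757×10^7 − 8.467×10^6 × 0.1826 = 1.4211×10^7 mol.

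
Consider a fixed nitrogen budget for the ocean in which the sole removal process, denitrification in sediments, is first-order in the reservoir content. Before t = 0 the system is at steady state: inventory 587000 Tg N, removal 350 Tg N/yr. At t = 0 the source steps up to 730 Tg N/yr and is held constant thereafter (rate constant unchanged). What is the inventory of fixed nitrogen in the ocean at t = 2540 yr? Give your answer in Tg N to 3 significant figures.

1.08×10^6 Tg N

τ = M₀/F₀ = 587000/350 = 1677 yr; rate constant k = 1/τ.
New steady state M_∞ = F₁/k = F₁·τ = 730 × 1677 = 1.2243×10^6 Tg N.
M(t) = M_∞ + (M₀ − M_∞)·e^(−t/τ); t/τ = 2540/1677 = 1.514, so e^(−t/τ) = 0.2199.
M(t) = 1.2243×10^6 − 637300 × 0.2199 = 1.0842×10^6 Tg N.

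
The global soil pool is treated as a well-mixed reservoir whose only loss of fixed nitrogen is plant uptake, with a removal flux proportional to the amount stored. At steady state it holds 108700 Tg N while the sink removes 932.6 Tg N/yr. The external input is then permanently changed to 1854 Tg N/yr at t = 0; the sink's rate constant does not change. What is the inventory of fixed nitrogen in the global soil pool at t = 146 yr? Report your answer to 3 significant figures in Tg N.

185000 Tg N

The sink rate constant is k = F₀/M₀ = 932.6/108700 = 0.008580 yr⁻¹.
Solving dM/dt = F₁ − kM with M(0) = M₀ gives M(t) = F₁/k + (M₀ − F₁/k)·e^(−kt).
F₁/k = 1854/0.008580 = 216090 Tg N; kt = 0.008580 × 146 = 1.253, e^(−kt) = 0.2858.
M(146) = 216090 + (108700 − 216090) × 0.2858 = 216090 − 30690 = 185410 Tg N.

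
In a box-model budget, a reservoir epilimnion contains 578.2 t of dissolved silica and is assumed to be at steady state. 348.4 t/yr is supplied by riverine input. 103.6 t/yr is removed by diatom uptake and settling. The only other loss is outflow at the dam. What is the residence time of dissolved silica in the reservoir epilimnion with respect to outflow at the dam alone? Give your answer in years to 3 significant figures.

At steady state ΣF_in = ΣF_out.
ΣF_in = 348.40 t/yr.
Outflow at the dam flux = ΣF_in − (103.6) = 348.40 − 103.6 = 244.8 t/yr.
τ = M / F = 578.2 / 244.8 = 2.362 yr.

2.36 yr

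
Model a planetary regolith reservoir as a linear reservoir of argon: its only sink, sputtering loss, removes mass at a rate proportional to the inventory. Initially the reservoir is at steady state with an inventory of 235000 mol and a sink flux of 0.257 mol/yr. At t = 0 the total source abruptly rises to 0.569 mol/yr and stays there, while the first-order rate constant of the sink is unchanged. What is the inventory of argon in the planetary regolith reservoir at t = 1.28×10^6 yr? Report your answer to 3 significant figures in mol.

450000 mol

The sink rate constant is k = F₀/M₀ = 0.257/235000 = 1.094×10^-6 yr⁻¹.
Solving dM/dt = F₁ − kM with M(0) = M₀ gives M(t) = F₁/k + (M₀ − F₁/k)·e^(−kt).
F₁/k = 0.569/1.094×10^-6 = 520290 mol; kt = 1.094×10^-6 × 1.28×10^6 = 1.400, e^(−kt) = 0.2466.
M(1.28×10^6) = 520290 + (235000 − 520290) × 0.2466 = 520290 − 70360 = 449930 mol.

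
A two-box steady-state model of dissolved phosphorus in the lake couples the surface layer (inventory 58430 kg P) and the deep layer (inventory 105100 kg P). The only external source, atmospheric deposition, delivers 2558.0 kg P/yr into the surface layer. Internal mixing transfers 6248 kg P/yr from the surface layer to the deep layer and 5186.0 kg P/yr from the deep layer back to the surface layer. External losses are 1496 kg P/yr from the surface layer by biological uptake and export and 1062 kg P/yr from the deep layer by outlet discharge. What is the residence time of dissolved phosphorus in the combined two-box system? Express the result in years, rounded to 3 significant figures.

63.9 yr

For the system as a whole, the A↔B exchange is internal and contributes nothing to the throughput; only the external sinks remove mass.
M_total = 58430 + 105100 = 163530 kg P.
ΣF_external_out = 1496 + 1062 = 2558.0 kg P/yr.
τ = M_total / ΣF_ext = 163530 / 2558.0 = 63.93 yr.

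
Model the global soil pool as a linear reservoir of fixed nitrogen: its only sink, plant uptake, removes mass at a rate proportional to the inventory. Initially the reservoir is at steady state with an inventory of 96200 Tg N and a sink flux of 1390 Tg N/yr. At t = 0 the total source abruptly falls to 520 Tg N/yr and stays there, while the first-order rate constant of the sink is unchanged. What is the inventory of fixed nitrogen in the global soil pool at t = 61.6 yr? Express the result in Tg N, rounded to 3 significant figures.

The sink rate constant is k = F₀/M₀ = 1390/96200 = 0.01445 yr⁻¹.
Solving dM/dt = F₁ − kM with M(0) = M₀ gives M(t) = F₁/k + (M₀ − F₁/k)·e^(−kt).
F₁/k = 520/0.01445 = 35988 Tg N; kt = 0.01445 × 61.6 = 0.8901, e^(−kt) = 0.4106.
M(61.6) = 35988 + (96200 − 35988) × 0.4106 = 35988 + 24720 = 60713 Tg N.

60700 Tg N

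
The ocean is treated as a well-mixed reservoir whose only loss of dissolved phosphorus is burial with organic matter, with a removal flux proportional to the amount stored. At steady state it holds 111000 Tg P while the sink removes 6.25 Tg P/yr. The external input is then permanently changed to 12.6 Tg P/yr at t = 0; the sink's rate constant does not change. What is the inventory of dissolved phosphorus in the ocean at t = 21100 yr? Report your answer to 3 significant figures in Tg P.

Residence time τ = M₀/F₀ = 17760 yr. The eventual steady state is M_∞ = M₀·(F₁/F₀) = 111000 × 12.6/6.25 = 223780 Tg P.
The anomaly ΔM(t) = M(t) − M_∞ decays as ΔM₀·e^(−t/τ) with ΔM₀ = 111000 − 223780 = −112800 Tg P.
At t = 21100 yr, e^(−t/τ) = e^(−1.188) = 0.3048, so ΔM = −34380 Tg P and M = 223780 − 34380 = 189400 Tg P.

189000 Tg P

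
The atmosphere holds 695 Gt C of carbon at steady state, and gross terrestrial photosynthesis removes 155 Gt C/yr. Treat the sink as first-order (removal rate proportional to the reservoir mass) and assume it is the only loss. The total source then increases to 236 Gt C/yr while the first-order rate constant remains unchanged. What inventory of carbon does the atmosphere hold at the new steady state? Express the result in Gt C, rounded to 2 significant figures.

1100 Gt C

Rate constant k = F/M = 155 / 695 = 0.2230 yr⁻¹.
At the new steady state, source = k·M_new ⇒ M_new = 236 / 0.2230 = 1058 Gt C.
(Equivalently M_new = M × F_new/F_old = 695 × 236/155.)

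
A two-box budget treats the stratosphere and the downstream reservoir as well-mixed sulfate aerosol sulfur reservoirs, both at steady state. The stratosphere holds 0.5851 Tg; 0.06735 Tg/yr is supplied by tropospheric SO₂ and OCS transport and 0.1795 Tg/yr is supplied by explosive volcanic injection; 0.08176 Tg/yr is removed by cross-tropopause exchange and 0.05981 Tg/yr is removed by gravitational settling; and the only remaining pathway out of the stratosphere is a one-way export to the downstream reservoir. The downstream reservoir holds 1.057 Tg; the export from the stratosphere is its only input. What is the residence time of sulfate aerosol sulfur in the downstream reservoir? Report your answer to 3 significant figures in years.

10.0 yr

Balance the stratosphere: ΣF_in = 0.06735 + 0.1795 = 0.24685 Tg/yr.
Export to the downstream reservoir = ΣF_in − (0.08176 + 0.05981) = 0.10528 Tg/yr.
At steady state the output of the downstream reservoir equals its input, 0.10528 Tg/yr.
τ = M / F = 1.057 / 0.10528 = 10.04 yr.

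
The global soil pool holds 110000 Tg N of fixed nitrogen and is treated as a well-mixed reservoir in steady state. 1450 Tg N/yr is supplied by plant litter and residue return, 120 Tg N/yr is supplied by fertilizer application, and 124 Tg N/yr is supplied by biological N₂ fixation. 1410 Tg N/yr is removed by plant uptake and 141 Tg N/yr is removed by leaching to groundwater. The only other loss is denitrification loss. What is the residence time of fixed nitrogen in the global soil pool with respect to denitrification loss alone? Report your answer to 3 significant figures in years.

769 yr

At steady state ΣF_in = ΣF_out.
ΣF_in = 1450 + 120 + 124 = 1694.0 Tg N/yr.
Denitrification loss flux = ΣF_in − (1410 + 141) = 1694.0 − 1551 = 143.0 Tg N/yr.
τ = M / F = 110000 / 143.0 = 769.2 yr.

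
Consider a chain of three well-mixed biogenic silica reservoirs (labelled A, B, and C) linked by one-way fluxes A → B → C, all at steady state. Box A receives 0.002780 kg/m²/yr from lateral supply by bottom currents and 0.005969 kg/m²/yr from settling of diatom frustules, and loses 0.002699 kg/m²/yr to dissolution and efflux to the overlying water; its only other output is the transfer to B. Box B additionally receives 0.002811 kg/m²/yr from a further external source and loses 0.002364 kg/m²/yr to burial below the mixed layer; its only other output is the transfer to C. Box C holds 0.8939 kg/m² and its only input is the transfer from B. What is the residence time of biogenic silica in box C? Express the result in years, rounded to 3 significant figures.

138 yr

Box A: F(A→B) = (0.002780 + 0.005969) − 0.002699 = 0.0060500 kg/m²/yr.
Box B: F(B→C) = (0.0060500 + 0.002811) − 0.002364 = 0.0064970 kg/m²/yr.
Box C throughput = its input = 0.0064970 kg/m²/yr; τ = 0.8939 / 0.0064970 = 137.6 yr.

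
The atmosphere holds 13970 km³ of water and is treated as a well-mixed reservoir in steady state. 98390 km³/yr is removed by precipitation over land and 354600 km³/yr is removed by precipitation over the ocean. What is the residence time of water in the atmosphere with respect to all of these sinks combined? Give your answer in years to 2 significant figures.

Total removal flux = 98390 + 354600 = 452990 km³/yr.
τ = M / ΣF_out = 13970 / 452990 = 0.03084 yr.

0.031 yr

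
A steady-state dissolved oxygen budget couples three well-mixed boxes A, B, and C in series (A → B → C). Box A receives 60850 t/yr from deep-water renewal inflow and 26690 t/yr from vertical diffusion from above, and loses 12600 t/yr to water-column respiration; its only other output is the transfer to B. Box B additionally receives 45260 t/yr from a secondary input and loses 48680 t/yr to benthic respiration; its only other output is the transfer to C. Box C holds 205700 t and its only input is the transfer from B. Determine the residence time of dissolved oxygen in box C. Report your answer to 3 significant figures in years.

2.88 yr

Box A: F(A→B) = (60850 + 26690) − 12600 = 74940 t/yr.
Box B: F(B→C) = (74940 + 45260) − 48680 = 71520 t/yr.
Box C throughput = its input = 71520 t/yr; τ = 205700 / 71520 = 2.876 yr.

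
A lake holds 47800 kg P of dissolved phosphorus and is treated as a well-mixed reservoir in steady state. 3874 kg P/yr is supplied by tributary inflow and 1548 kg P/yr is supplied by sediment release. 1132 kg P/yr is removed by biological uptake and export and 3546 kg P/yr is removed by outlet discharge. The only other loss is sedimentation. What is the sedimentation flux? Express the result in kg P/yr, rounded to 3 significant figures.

At steady state ΣF_in = ΣF_out.
ΣF_in = 3874 + 1548 = 5422.0 kg P/yr.
Sedimentation flux = ΣF_in − (1132 + 3546) = 5422.0 − 4678 = 744.0 kg P/yr.

744 kg P/yr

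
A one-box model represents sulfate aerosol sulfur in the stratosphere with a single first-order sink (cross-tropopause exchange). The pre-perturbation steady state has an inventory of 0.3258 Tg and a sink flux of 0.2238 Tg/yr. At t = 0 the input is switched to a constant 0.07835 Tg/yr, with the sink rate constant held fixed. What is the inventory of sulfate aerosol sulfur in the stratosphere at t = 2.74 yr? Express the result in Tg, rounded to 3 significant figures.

Residence time τ = M₀/F₀ = 1.456 yr. The eventual steady state is M_∞ = M₀·(F₁/F₀) = 0.3258 × 0.07835/0.2238 = 0.11406 Tg.
The anomaly ΔM(t) = M(t) − M_∞ decays as ΔM₀·e^(−t/τ) with ΔM₀ = 0.3258 − 0.11406 = 0.2117 Tg.
At t = 2.74 yr, e^(−t/τ) = e^(−1.882) = 0.1523, so ΔM = 0.03224 Tg and M = 0.11406 + 0.03224 = 0.14630 Tg.

0.146 Tg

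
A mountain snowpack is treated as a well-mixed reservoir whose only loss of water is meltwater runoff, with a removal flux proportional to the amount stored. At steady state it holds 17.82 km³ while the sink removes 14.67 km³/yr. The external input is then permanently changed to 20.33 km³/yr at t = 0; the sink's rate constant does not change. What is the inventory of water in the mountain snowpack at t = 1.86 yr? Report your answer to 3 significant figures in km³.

23.2 km³

Residence time τ = M₀/F₀ = 1.215 yr. The eventual steady state is M_∞ = M₀·(F₁/F₀) = 17.82 × 20.33/14.67 = 24.695 km³.
The anomaly ΔM(t) = M(t) − M_∞ decays as ΔM₀·e^(−t/τ) with ΔM₀ = 17.82 − 24.695 = −6.875 km³.
At t = 1.86 yr, e^(−t/τ) = e^(−1.531) = 0.2163, so ΔM = −1.487 km³ and M = 24.695 − 1.487 = 23.208 km³.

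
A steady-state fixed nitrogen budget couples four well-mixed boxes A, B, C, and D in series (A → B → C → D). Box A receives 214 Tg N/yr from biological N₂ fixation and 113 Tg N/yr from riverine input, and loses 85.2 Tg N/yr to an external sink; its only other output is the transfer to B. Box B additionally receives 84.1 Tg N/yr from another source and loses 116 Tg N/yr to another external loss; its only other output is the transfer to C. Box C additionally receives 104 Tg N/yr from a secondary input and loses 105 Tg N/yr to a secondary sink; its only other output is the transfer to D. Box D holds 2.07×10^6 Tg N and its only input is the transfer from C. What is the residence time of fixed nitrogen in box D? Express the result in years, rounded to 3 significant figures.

9910 yr

Box A: F(A→B) = (214 + 113) − 85.2 = 241.80 Tg N/yr.
Box B: F(B→C) = (241.80 + 84.1) − 116 = 209.90 Tg N/yr.
Box C: F(C→D) = (209.90 + 104) − 105 = 208.90 Tg N/yr.
Box D throughput = its input = 208.90 Tg N/yr; τ = 2.07×10^6 / 208.90 = 9909 yr.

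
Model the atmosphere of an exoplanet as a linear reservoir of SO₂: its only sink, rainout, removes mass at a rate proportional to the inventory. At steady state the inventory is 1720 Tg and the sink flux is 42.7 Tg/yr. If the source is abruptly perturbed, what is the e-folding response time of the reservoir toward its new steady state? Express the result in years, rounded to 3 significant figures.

For a linear reservoir the response time equals the residence time τ = M/F.
τ = 1720 / 42.7 = 40.28 yr.

40.3 yr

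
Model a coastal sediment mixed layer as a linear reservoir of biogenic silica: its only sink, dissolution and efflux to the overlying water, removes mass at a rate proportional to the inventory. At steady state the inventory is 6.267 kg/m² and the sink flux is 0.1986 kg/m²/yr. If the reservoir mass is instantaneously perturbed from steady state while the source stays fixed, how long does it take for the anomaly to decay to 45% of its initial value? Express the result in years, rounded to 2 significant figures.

For a linear reservoir the anomaly decays as exp(−t/τ) with τ = M/F = 6.267/0.1986 = 31.56 yr.
exp(−t/τ) = 0.45 ⇒ t = −τ ln(0.45) = 31.56 × 0.7985 = 25.20 yr.

25 yr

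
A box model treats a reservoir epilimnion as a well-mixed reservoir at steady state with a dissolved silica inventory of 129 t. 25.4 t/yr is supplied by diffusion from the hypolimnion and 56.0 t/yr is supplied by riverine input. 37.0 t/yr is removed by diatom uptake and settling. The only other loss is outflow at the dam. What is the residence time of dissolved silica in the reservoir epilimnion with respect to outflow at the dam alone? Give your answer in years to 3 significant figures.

2.91 yr

At steady state ΣF_in = ΣF_out.
ΣF_in = 25.4 + 56.0 = 81.400 t/yr.
Outflow at the dam flux = ΣF_in − (37.0) = 81.400 − 37.00 = 44.40 t/yr.
τ = M / F = 129 / 44.40 = 2.905 yr.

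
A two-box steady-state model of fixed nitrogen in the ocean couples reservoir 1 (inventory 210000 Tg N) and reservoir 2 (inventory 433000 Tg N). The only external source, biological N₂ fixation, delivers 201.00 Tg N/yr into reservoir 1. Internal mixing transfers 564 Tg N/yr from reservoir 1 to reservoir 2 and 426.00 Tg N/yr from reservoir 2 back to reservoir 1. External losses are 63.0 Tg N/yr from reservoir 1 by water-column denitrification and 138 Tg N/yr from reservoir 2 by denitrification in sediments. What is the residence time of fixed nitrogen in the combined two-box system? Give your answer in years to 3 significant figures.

3200 yr

For the system as a whole, the A↔B exchange is internal and contributes nothing to the throughput; only the external sinks remove mass.
M_total = 210000 + 433000 = 643000 Tg N.
ΣF_external_out = 63.0 + 138 = 201.00 Tg N/yr.
τ = M_total / ΣF_ext = 643000 / 201.00 = 3199 yr.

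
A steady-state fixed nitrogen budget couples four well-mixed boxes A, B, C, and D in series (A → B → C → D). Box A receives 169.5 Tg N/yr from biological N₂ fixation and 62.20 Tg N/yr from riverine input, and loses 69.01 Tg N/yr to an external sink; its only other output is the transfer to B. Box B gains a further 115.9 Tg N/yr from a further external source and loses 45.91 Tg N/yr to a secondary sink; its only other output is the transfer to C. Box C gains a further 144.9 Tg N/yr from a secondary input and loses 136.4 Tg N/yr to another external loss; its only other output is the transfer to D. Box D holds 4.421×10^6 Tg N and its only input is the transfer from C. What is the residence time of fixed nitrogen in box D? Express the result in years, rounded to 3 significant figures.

Box A: F(A→B) = (169.5 + 62.20) − 69.01 = 162.69 Tg N/yr.
Box B: F(B→C) = (162.69 + 115.9) − 45.91 = 232.68 Tg N/yr.
Box C: F(C→D) = (232.68 + 144.9) − 136.4 = 241.18 Tg N/yr.
Box D throughput = its input = 241.18 Tg N/yr; τ = 4.421×10^6 / 241.18 = 18330 yr.

18300 yr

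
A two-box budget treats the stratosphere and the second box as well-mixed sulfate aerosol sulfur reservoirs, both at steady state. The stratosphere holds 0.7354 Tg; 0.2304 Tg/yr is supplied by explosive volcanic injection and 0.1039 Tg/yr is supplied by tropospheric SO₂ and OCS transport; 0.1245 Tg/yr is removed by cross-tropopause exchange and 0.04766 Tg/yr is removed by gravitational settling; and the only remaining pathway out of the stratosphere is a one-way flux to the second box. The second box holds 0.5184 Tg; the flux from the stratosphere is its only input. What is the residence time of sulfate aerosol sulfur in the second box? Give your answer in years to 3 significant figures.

3.20 yr

Balance the stratosphere: ΣF_in = 0.2304 + 0.1039 = 0.33430 Tg/yr.
Flux to the second box = ΣF_in − (0.1245 + 0.04766) = 0.16214 Tg/yr.
At steady state the output of the second box equals its input, 0.16214 Tg/yr.
τ = M / F = 0.5184 / 0.16214 = 3.197 yr.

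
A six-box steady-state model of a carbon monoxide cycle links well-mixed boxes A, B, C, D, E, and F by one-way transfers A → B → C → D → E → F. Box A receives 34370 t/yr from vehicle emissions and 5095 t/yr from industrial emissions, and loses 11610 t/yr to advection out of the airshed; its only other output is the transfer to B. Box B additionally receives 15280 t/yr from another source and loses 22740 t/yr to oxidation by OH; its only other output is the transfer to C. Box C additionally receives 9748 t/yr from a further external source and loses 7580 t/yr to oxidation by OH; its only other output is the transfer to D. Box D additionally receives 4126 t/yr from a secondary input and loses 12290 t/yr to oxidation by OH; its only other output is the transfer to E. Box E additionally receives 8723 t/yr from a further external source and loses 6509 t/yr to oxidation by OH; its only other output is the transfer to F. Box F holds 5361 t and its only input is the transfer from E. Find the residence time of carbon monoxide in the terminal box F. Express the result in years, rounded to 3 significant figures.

Box A: F(A→B) = (34370 + 5095) − 11610 = 27855 t/yr.
Box B: F(B→C) = (27855 + 15280) − 22740 = 20395 t/yr.
Box C: F(C→D) = (20395 + 9748) − 7580 = 22563 t/yr.
Box D: F(D→E) = (22563 + 4126) − 12290 = 14399 t/yr.
Box E: F(E→F) = (14399 + 8723) − 6509 = 16613 t/yr.
Box F throughput = its input = 16613 t/yr; τ = 5361 / 16613 = 0.3227 yr.

0.323 yr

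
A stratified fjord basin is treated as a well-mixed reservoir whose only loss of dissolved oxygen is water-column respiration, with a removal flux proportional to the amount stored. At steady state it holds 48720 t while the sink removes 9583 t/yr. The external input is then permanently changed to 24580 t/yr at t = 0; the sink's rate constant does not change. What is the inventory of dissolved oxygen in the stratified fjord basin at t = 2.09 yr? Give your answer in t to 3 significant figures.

74400 t

τ = M₀/F₀ = 48720/9583 = 5.084 yr; rate constant k = 1/τ.
New steady state M_∞ = F₁/k = F₁·τ = 24580 × 5.084 = 124960 t.
M(t) = M_∞ + (M₀ − M_∞)·e^(−t/τ); t/τ = 2.09/5.084 = 0.4111, so e^(−t/τ) = 0.6629.
M(t) = 124960 − 76240 × 0.6629 = 74420 t.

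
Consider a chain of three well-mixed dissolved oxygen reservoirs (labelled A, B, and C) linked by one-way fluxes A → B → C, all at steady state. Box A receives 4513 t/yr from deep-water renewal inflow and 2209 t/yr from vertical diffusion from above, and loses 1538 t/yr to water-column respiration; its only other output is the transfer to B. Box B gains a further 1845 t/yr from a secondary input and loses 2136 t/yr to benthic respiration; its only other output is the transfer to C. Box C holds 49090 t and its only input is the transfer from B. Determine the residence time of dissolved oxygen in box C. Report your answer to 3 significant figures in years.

Box A: F(A→B) = (4513 + 2209) − 1538 = 5184.0 t/yr.
Box B: F(B→C) = (5184.0 + 1845) − 2136 = 4893.0 t/yr.
Box C throughput = its input = 4893.0 t/yr; τ = 49090 / 4893.0 = 10.03 yr.

10.0 yr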